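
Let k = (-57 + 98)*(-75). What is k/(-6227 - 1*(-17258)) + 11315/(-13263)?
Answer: -55199830/48768051 ≈ -1.1319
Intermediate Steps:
k = -3075 (k = 41*(-75) = -3075)
k/(-6227 - 1*(-17258)) + 11315/(-13263) = -3075/(-6227 - 1*(-17258)) + 11315/(-13263) = -3075/(-6227 + 17258) + 11315*(-1/13263) = -3075/11031 - 11315/13263 = -3075*1/11031 - 11315/13263 = -1025/3677 - 11315/13263 = -55199830/48768051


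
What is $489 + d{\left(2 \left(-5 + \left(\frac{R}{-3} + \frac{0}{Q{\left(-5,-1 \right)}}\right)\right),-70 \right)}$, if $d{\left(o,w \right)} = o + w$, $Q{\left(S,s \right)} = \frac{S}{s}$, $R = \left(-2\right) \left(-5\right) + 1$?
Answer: $\frac{1205}{3} \approx 401.67$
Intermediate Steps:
$R = 11$ ($R = 10 + 1 = 11$)
$489 + d{\left(2 \left(-5 + \left(\frac{R}{-3} + \frac{0}{Q{\left(-5,-1 \right)}}\right)\right),-70 \right)} = 489 - \left(70 - 2 \left(-5 + \left(\frac{11}{-3} + \frac{0}{\left(-5\right) \frac{1}{-1}}\right)\right)\right) = 489 - \left(70 - 2 \left(-5 + \left(11 \left(- \frac{1}{3}\right) + \frac{0}{\left(-5\right) \left(-1\right)}\right)\right)\right) = 489 - \left(70 - 2 \left(-5 - \left(\frac{11}{3} + \frac{0}{5}\right)\right)\right) = 489 - \left(70 - 2 \left(-5 + \left(- \frac{11}{3} + 0 \cdot \frac{1}{5}\right)\right)\right) = 489 - \left(70 - 2 \left(-5 + \left(- \frac{11}{3} + 0\right)\right)\right) = 489 - \left(70 - 2 \left(-5 - \frac{11}{3}\right)\right) = 489 + \left(2 \left(- \frac{26}{3}\right) - 70\right) = 489 - \frac{262}{3} = \frac{1205}{3}$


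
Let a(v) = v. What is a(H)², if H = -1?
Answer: 1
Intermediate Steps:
a(H)² = (-1)² = 1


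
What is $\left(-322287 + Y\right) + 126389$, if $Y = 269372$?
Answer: $73474$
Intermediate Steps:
$\left(-322287 + Y\right) + 126389 = \left(-322287 + 269372\right) + 126389 = -52915 + 126389 = 73474$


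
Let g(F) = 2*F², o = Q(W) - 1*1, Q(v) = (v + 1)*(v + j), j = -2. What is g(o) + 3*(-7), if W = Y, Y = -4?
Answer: 557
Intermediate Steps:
W = -4
Q(v) = (1 + v)*(-2 + v) (Q(v) = (v + 1)*(v - 2) = (1 + v)*(-2 + v))
o = 17 (o = (-2 + (-4)² - 1*(-4)) - 1*1 = (-2 + 16 + 4) - 1 = 18 - 1 = 17)
g(o) + 3*(-7) = 2*17² + 3*(-7) = 2*289 - 21 = 578 - 21 = 557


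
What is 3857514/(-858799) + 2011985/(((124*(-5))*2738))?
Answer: -1655250434371/291572566088 ≈ -5.6770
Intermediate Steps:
3857514/(-858799) + 2011985/(((124*(-5))*2738)) = 3857514*(-1/858799) + 2011985/((-620*2738)) = -3857514/858799 + 2011985/(-1697560) = -3857514/858799 + 2011985*(-1/1697560) = -3857514/858799 - 402397/339512 = -1655250434371/291572566088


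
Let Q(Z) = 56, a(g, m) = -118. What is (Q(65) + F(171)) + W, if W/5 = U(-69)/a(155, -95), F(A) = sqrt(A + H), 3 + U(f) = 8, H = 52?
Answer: 6583/118 + sqrt(223) ≈ 70.721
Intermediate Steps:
U(f) = 5 (U(f) = -3 + 8 = 5)
F(A) = sqrt(52 + A) (F(A) = sqrt(A + 52) = sqrt(52 + A))
W = -25/118 (W = 5*(5/(-118)) = 5*(5*(-1/118)) = 5*(-5/118) = -25/118 ≈ -0.21186)
(Q(65) + F(171)) + W = (56 + sqrt(52 + 171)) - 25/118 = (56 + sqrt(223)) - 25/118 = 6583/118 + sqrt(223)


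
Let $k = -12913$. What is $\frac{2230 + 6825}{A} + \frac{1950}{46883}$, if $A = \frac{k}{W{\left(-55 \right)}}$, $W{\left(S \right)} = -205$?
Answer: $\frac{87052921175}{605400179} \approx 143.79$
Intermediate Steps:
$A = \frac{12913}{205}$ ($A = - \frac{12913}{-205} = \left(-12913\right) \left(- \frac{1}{205}\right) = \frac{12913}{205} \approx 62.99$)
$\frac{2230 + 6825}{A} + \frac{1950}{46883} = \frac{2230 + 6825}{\frac{12913}{205}} + \frac{1950}{46883} = 9055 \cdot \frac{205}{12913} + 1950 \cdot \frac{1}{46883} = \frac{1856275}{12913} + \frac{1950}{46883} = \frac{87052921175}{605400179}$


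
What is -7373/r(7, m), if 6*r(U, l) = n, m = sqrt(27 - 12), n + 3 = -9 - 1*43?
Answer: 44238/55 ≈ 804.33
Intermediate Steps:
n = -55 (n = -3 + (-9 - 1*43) = -3 + (-9 - 43) = -3 - 52 = -55)
m = sqrt(15) ≈ 3.8730
r(U, l) = -55/6 (r(U, l) = (1/6)*(-55) = -55/6)
-7373/r(7, m) = -7373/(-55/6) = -7373*(-6/55) = 44238/55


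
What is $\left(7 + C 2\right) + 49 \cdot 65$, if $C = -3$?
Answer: $3186$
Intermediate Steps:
$\left(7 + C 2\right) + 49 \cdot 65 = \left(7 - 6\right) + 49 \cdot 65 = \left(7 - 6\right) + 3185 = 1 + 3185 = 3186$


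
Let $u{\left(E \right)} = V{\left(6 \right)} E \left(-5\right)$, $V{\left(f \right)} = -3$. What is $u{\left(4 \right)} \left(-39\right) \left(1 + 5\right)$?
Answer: $-14040$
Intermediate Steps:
$u{\left(E \right)} = 15 E$ ($u{\left(E \right)} = - 3 E \left(-5\right) = 15 E$)
$u{\left(4 \right)} \left(-39\right) \left(1 + 5\right) = 15 \cdot 4 \left(-39\right) \left(1 + 5\right) = 60 \left(-39\right) 6 = \left(-2340\right) 6 = -14040$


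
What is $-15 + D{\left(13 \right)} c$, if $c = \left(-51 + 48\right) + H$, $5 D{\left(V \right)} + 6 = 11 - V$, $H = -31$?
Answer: $\frac{197}{5} \approx 39.4$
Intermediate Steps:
$D{\left(V \right)} = 1 - \frac{V}{5}$ ($D{\left(V \right)} = - \frac{6}{5} + \frac{11 - V}{5} = - \frac{6}{5} - \left(- \frac{11}{5} + \frac{V}{5}\right) = 1 - \frac{V}{5}$)
$c = -34$ ($c = \left(-51 + 48\right) - 31 = -3 - 31 = -34$)
$-15 + D{\left(13 \right)} c = -15 + \left(1 - \frac{13}{5}\right) \left(-34\right) = -15 - - \frac{272}{5} = -15 + \frac{272}{5} = \frac{197}{5}$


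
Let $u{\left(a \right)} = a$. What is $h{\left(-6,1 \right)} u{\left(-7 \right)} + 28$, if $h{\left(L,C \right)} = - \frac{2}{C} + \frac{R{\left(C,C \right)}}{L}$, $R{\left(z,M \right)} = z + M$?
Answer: $\frac{133}{3} \approx 44.333$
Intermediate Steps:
$R{\left(z,M \right)} = M + z$
$h{\left(L,C \right)} = - \frac{2}{C} + \frac{2 C}{L}$ ($h{\left(L,C \right)} = - \frac{2}{C} + \frac{C + C}{L} = - \frac{2}{C} + \frac{2 C}{L}$)
$h{\left(-6,1 \right)} u{\left(-7 \right)} + 28 = \left(- \frac{2}{1} + 2 \cdot 1 \frac{1}{-6}\right) \left(-7\right) + 28 = \left(\left(-2\right) 1 + 2 \cdot 1 \left(- \frac{1}{6}\right)\right) \left(-7\right) + 28 = \left(-2 - \frac{1}{3}\right) \left(-7\right) + 28 = \left(- \frac{7}{3}\right) \left(-7\right) + 28 = \frac{49}{3} + 28 = \frac{133}{3}$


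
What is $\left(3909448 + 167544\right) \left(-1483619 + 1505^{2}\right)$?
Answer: $3185786010752$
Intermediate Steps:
$\left(3909448 + 167544\right) \left(-1483619 + 1505^{2}\right) = 4076992 \left(-1483619 + 2265025\right) = 4076992 \cdot 781406 = 3185786010752$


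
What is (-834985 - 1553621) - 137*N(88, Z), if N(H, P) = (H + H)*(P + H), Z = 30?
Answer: -5233822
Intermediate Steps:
N(H, P) = 2*H*(H + P) (N(H, P) = (2*H)*(H + P) = 2*H*(H + P))
(-834985 - 1553621) - 137*N(88, Z) = (-834985 - 1553621) - 274*88*(88 + 30) = -2388606 - 274*88*118 = -2388606 - 137*20768 = -2388606 - 2845216 = -5233822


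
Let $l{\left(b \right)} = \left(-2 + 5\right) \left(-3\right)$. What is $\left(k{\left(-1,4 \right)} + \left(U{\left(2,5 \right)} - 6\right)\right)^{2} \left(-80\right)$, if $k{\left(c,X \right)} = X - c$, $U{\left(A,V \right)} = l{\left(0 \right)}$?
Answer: $-8000$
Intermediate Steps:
$l{\left(b \right)} = -9$ ($l{\left(b \right)} = 3 \left(-3\right) = -9$)
$U{\left(A,V \right)} = -9$
$\left(k{\left(-1,4 \right)} + \left(U{\left(2,5 \right)} - 6\right)\right)^{2} \left(-80\right) = \left(\left(4 - -1\right) - 15\right)^{2} \left(-80\right) = \left(\left(4 + 1\right) - 15\right)^{2} \left(-80\right) = \left(5 - 15\right)^{2} \left(-80\right) = \left(-10\right)^{2} \left(-80\right) = 100 \left(-80\right) = -8000$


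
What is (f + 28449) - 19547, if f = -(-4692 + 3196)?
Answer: 10398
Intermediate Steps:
f = 1496 (f = -1*(-1496) = 1496)
(f + 28449) - 19547 = (1496 + 28449) - 19547 = 29945 - 19547 = 10398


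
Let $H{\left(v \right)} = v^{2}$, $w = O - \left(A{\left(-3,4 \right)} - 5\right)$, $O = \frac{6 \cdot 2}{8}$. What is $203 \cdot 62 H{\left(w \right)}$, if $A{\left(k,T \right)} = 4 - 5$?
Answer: $\frac{1415925}{2} \approx 7.0796 \cdot 10^{5}$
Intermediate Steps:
$A{\left(k,T \right)} = -1$ ($A{\left(k,T \right)} = 4 - 5 = -1$)
$O = \frac{3}{2}$ ($O = 12 \cdot \frac{1}{8} = \frac{3}{2} \approx 1.5$)
$w = \frac{15}{2}$ ($w = \frac{3}{2} - \left(-1 - 5\right) = \frac{3}{2} - -6 = \frac{3}{2} + 6 = \frac{15}{2} \approx 7.5$)
$203 \cdot 62 H{\left(w \right)} = 203 \cdot 62 \left(\frac{15}{2}\right)^{2} = 12586 \cdot \frac{225}{4} = \frac{1415925}{2}$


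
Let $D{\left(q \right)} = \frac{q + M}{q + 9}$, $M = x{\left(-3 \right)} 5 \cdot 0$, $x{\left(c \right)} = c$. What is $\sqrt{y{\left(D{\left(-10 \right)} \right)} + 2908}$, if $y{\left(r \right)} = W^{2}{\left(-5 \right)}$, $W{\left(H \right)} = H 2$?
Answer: $8 \sqrt{47} \approx 54.845$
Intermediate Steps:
$W{\left(H \right)} = 2 H$
$M = 0$ ($M = \left(-3\right) 5 \cdot 0 = \left(-15\right) 0 = 0$)
$D{\left(q \right)} = \frac{q}{9 + q}$ ($D{\left(q \right)} = \frac{q + 0}{q + 9} = \frac{q}{9 + q}$)
$y{\left(r \right)} = 100$ ($y{\left(r \right)} = \left(2 \left(-5\right)\right)^{2} = \left(-10\right)^{2} = 100$)
$\sqrt{y{\left(D{\left(-10 \right)} \right)} + 2908} = \sqrt{100 + 2908} = \sqrt{3008} = 8 \sqrt{47}$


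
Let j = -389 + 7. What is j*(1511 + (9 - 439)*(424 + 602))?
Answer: 167953558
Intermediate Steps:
j = -382
j*(1511 + (9 - 439)*(424 + 602)) = -382*(1511 + (9 - 439)*(424 + 602)) = -382*(1511 - 430*1026) = -382*(1511 - 441180) = -382*(-439669) = 167953558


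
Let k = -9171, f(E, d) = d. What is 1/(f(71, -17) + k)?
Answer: -1/9188 ≈ -0.00010884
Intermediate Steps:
1/(f(71, -17) + k) = 1/(-17 - 9171) = 1/(-9188) = -1/9188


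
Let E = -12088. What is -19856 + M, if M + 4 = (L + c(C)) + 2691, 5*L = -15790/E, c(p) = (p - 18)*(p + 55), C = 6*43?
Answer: 350257423/6044 ≈ 57951.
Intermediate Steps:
C = 258
c(p) = (-18 + p)*(55 + p)
L = 1579/6044 (L = (-15790/(-12088))/5 = (-15790*(-1/12088))/5 = (⅕)*(7895/6044) = 1579/6044 ≈ 0.26125)
M = 470267087/6044 (M = -4 + ((1579/6044 + (-990 + 258² + 37*258)) + 2691) = -4 + ((1579/6044 + (-990 + 66564 + 9546)) + 2691) = -4 + ((1579/6044 + 75120) + 2691) = -4 + (454026859/6044 + 2691) = -4 + 470291263/6044 = 470267087/6044 ≈ 77807.)
-19856 + M = -19856 + 470267087/6044 = 350257423/6044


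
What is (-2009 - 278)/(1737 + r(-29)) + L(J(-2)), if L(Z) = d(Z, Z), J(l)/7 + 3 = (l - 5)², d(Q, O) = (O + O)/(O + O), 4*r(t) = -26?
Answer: -1113/3461 ≈ -0.32158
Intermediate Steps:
r(t) = -13/2 (r(t) = (¼)*(-26) = -13/2)
d(Q, O) = 1 (d(Q, O) = (2*O)/((2*O)) = (2*O)*(1/(2*O)) = 1)
J(l) = -21 + 7*(-5 + l)² (J(l) = -21 + 7*(l - 5)² = -21 + 7*(-5 + l)²)
L(Z) = 1
(-2009 - 278)/(1737 + r(-29)) + L(J(-2)) = (-2009 - 278)/(1737 - 13/2) + 1 = -2287/3461/2 + 1 = -2287*2/3461 + 1 = -4574/3461 + 1 = -1113/3461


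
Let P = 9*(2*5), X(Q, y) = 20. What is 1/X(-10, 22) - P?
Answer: -1799/20 ≈ -89.950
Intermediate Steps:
P = 90 (P = 9*10 = 90)
1/X(-10, 22) - P = 1/20 - 1*90 = 1/20 - 90 = -1799/20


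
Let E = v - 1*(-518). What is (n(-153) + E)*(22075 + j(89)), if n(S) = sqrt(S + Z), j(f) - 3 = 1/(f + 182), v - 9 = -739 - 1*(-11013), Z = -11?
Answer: 64623884339/271 + 11966278*I*sqrt(41)/271 ≈ 2.3846e+8 + 2.8274e+5*I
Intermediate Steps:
v = 10283 (v = 9 + (-739 - 1*(-11013)) = 9 + (-739 + 11013) = 9 + 10274 = 10283)
j(f) = 3 + 1/(182 + f) (j(f) = 3 + 1/(f + 182) = 3 + 1/(182 + f))
n(S) = sqrt(-11 + S) (n(S) = sqrt(S - 11) = sqrt(-11 + S))
E = 10801 (E = 10283 - 1*(-518) = 10283 + 518 = 10801)
(n(-153) + E)*(22075 + j(89)) = (sqrt(-11 - 153) + 10801)*(22075 + (547 + 3*89)/(182 + 89)) = (sqrt(-164) + 10801)*(22075 + (547 + 267)/271) = (2*I*sqrt(41) + 10801)*(22075 + (1/271)*814) = (10801 + 2*I*sqrt(41))*(22075 + 814/271) = (10801 + 2*I*sqrt(41))*(5983139/271) = 64623884339/271 + 11966278*I*sqrt(41)/271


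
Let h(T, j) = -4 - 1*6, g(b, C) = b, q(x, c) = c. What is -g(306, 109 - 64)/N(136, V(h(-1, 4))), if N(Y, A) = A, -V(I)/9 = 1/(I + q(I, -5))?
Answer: -510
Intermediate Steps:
h(T, j) = -10 (h(T, j) = -4 - 6 = -10)
V(I) = -9/(-5 + I) (V(I) = -9/(I - 5) = -9/(-5 + I))
-g(306, 109 - 64)/N(136, V(h(-1, 4))) = -306/((-9/(-5 - 10))) = -306/((-9/(-15))) = -306/((-9*(-1/15))) = -306/3/5 = -306*5/3 = -1*510 = -510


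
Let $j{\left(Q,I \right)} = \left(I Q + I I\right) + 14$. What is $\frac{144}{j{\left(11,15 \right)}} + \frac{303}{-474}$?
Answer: $- \frac{4513}{15958} \approx -0.2828$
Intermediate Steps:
$j{\left(Q,I \right)} = 14 + I^{2} + I Q$ ($j{\left(Q,I \right)} = \left(I Q + I^{2}\right) + 14 = \left(I^{2} + I Q\right) + 14 = 14 + I^{2} + I Q$)
$\frac{144}{j{\left(11,15 \right)}} + \frac{303}{-474} = \frac{144}{14 + 15^{2} + 15 \cdot 11} + \frac{303}{-474} = \frac{144}{14 + 225 + 165} + 303 \left(- \frac{1}{474}\right) = \frac{144}{404} - \frac{101}{158} = 144 \cdot \frac{1}{404} - \frac{101}{158} = \frac{36}{101} - \frac{101}{158} = - \frac{4513}{15958}$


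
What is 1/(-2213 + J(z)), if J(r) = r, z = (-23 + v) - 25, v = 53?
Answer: -1/2208 ≈ -0.00045290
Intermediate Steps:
z = 5 (z = (-23 + 53) - 25 = 30 - 25 = 5)
1/(-2213 + J(z)) = 1/(-2213 + 5) = 1/(-2208) = -1/2208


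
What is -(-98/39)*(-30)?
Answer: -980/13 ≈ -75.385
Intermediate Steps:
-(-98/39)*(-30) = -(-14*7/39)*(-30) = -(-98)*(-30)/39 = -1*980/13 = -980/13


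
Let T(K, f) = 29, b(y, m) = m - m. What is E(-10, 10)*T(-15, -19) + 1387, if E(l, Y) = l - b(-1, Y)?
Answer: 1097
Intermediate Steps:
b(y, m) = 0
E(l, Y) = l (E(l, Y) = l - 1*0 = l + 0 = l)
E(-10, 10)*T(-15, -19) + 1387 = -10*29 + 1387 = -290 + 1387 = 1097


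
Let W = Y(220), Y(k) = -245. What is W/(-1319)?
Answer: 245/1319 ≈ 0.18575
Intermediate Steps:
W = -245
W/(-1319) = -245/(-1319) = -245*(-1/1319) = 245/1319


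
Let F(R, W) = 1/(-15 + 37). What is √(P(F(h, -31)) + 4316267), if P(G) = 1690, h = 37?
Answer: 3*√479773 ≈ 2078.0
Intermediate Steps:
F(R, W) = 1/22
√(P(F(h, -31)) + 4316267) = √(1690 + 4316267) = √4317957 = 3*√479773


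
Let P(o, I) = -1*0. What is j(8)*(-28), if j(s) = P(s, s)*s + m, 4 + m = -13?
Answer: 476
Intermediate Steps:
P(o, I) = 0
m = -17 (m = -4 - 13 = -17)
j(s) = -17 (j(s) = 0*s - 17 = 0 - 17 = -17)
j(8)*(-28) = -17*(-28) = 476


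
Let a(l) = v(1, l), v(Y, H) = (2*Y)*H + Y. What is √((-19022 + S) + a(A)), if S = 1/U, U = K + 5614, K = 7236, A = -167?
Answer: 11*I*√1056511066/2570 ≈ 139.12*I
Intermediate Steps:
v(Y, H) = Y + 2*H*Y (v(Y, H) = 2*H*Y + Y = Y + 2*H*Y)
a(l) = 1 + 2*l (a(l) = 1*(1 + 2*l) = 1 + 2*l)
U = 12850 (U = 7236 + 5614 = 12850)
S = 1/12850 ≈ 7.7821e-5
√((-19022 + S) + a(A)) = √((-19022 + 1/12850) + (1 + 2*(-167))) = √(-244432699/12850 + (1 - 334)) = √(-244432699/12850 - 333) = √(-248711749/12850) = 11*I*√1056511066/2570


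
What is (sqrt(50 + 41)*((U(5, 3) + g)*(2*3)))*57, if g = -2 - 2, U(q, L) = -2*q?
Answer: -4788*sqrt(91) ≈ -45675.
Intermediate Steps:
g = -4
(sqrt(50 + 41)*((U(5, 3) + g)*(2*3)))*57 = (sqrt(50 + 41)*((-2*5 - 4)*(2*3)))*57 = (sqrt(91)*((-10 - 4)*6))*57 = (sqrt(91)*(-14*6))*57 = (sqrt(91)*(-84))*57 = -84*sqrt(91)*57 = -4788*sqrt(91)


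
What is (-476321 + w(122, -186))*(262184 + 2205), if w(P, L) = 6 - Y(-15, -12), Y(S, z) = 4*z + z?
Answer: -125916583195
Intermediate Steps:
Y(S, z) = 5*z
w(P, L) = 66 (w(P, L) = 6 - 5*(-12) = 6 - 1*(-60) = 6 + 60 = 66)
(-476321 + w(122, -186))*(262184 + 2205) = (-476321 + 66)*(262184 + 2205) = -476255*264389 = -125916583195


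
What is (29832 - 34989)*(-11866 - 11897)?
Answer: 122545791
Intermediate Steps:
(29832 - 34989)*(-11866 - 11897) = -5157*(-23763) = 122545791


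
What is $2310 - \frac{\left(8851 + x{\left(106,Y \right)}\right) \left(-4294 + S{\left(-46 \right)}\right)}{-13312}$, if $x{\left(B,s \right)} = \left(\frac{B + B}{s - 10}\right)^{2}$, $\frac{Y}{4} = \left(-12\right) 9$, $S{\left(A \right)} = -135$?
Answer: $- \frac{412773748163}{650171392} \approx -634.87$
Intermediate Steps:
$Y = -432$ ($Y = 4 \left(\left(-12\right) 9\right) = 4 \left(-108\right) = -432$)
$x{\left(B,s \right)} = \frac{4 B^{2}}{\left(-10 + s\right)^{2}}$ ($x{\left(B,s \right)} = \left(\frac{2 B}{-10 + s}\right)^{2} = \frac{4 B^{2}}{\left(-10 + s\right)^{2}}$)
$2310 - \frac{\left(8851 + x{\left(106,Y \right)}\right) \left(-4294 + S{\left(-46 \right)}\right)}{-13312} = 2310 - \frac{\left(8851 + \frac{4 \cdot 106^{2}}{\left(-10 - 432\right)^{2}}\right) \left(-4294 - 135\right)}{-13312} = 2310 - \left(8851 + 4 \cdot 11236 \cdot \frac{1}{195364}\right) \left(-4429\right) \left(- \frac{1}{13312}\right) = 2310 - \left(8851 + \frac{11236}{48841}\right) \left(-4429\right) \left(- \frac{1}{13312}\right) = 2310 - \frac{432302927}{48841} \left(-4429\right) \left(- \frac{1}{13312}\right) = 2310 - \left(- \frac{1914669663683}{48841}\right) \left(- \frac{1}{13312}\right) = 2310 - \frac{1914669663683}{650171392} = - \frac{412773748163}{650171392}$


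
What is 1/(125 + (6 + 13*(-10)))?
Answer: 1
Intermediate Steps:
1/(125 + (6 + 13*(-10))) = 1/(125 + (6 - 130)) = 1/(125 - 124) = 1/1 = 1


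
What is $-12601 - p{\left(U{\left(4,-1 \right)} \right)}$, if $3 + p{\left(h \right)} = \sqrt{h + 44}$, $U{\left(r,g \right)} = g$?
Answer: $-12598 - \sqrt{43} \approx -12605.0$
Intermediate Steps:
$p{\left(h \right)} = -3 + \sqrt{44 + h}$ ($p{\left(h \right)} = -3 + \sqrt{h + 44} = -3 + \sqrt{44 + h}$)
$-12601 - p{\left(U{\left(4,-1 \right)} \right)} = -12601 - \left(-3 + \sqrt{44 - 1}\right) = -12601 - \left(-3 + \sqrt{43}\right) = -12601 + \left(3 - \sqrt{43}\right) = -12598 - \sqrt{43}$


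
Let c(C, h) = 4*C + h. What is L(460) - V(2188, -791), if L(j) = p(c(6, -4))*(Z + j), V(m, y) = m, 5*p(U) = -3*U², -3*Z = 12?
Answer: -111628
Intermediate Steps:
Z = -4 (Z = -⅓*12 = -4)
c(C, h) = h + 4*C
p(U) = -3*U²/5 (p(U) = (-3*U²)/5 = -3*U²/5)
L(j) = 960 - 240*j (L(j) = (-3*(-4 + 4*6)²/5)*(-4 + j) = (-3*(-4 + 24)²/5)*(-4 + j) = (-⅗*20²)*(-4 + j) = (-⅗*400)*(-4 + j) = -240*(-4 + j) = 960 - 240*j)
L(460) - V(2188, -791) = (960 - 240*460) - 1*2188 = (960 - 110400) - 2188 = -109440 - 2188 = -111628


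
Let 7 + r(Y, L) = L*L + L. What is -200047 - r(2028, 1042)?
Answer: -1286846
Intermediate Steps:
r(Y, L) = -7 + L + L² (r(Y, L) = -7 + (L*L + L) = -7 + (L² + L) = -7 + (L + L²) = -7 + L + L²)
-200047 - r(2028, 1042) = -200047 - (-7 + 1042 + 1042²) = -200047 - (-7 + 1042 + 1085764) = -200047 - 1*1086799 = -200047 - 1086799 = -1286846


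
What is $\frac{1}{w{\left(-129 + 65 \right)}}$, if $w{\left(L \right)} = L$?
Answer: $- \frac{1}{64} \approx -0.015625$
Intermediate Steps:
$\frac{1}{w{\left(-129 + 65 \right)}} = \frac{1}{-129 + 65} = \frac{1}{-64} = - \frac{1}{64}$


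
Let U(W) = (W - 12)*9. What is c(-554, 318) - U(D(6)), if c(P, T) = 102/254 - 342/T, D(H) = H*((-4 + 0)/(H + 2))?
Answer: 904149/6731 ≈ 134.33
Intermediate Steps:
D(H) = -4*H/(2 + H) (D(H) = H*(-4/(2 + H)) = -4*H/(2 + H))
c(P, T) = 51/127 - 342/T (c(P, T) = 102*(1/254) - 342/T = 51/127 - 342/T)
U(W) = -108 + 9*W (U(W) = (-12 + W)*9 = -108 + 9*W)
c(-554, 318) - U(D(6)) = (51/127 - 342/318) - (-108 + 9*(-4*6/(2 + 6))) = (51/127 - 342*1/318) - (-108 + 9*(-4*6/8)) = (51/127 - 57/53) - (-108 + 9*(-4*6*⅛)) = -4536/6731 - (-108 + 9*(-3)) = -4536/6731 - (-108 - 27) = -4536/6731 - 1*(-135) = -4536/6731 + 135 = 904149/6731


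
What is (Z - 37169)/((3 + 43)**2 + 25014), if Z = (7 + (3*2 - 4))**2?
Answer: -18544/13565 ≈ -1.3670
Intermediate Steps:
Z = 81 (Z = (7 + (6 - 4))**2 = (7 + 2)**2 = 9**2 = 81)
(Z - 37169)/((3 + 43)**2 + 25014) = (81 - 37169)/((3 + 43)**2 + 25014) = -37088/(46**2 + 25014) = -37088/(2116 + 25014) = -37088/27130 = -37088*1/27130 = -18544/13565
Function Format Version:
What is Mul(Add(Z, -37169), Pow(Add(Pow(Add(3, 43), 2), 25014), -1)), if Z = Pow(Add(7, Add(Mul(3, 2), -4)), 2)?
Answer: Rational(-18544, 13565) ≈ -1.3670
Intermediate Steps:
Z = 81 (Z = Pow(Add(7, Add(6, -4)), 2) = Pow(Add(7, 2), 2) = Pow(9, 2) = 81)
Mul(Add(Z, -37169), Pow(Add(Pow(Add(3, 43), 2), 25014), -1)) = Mul(Add(81, -37169), Pow(Add(Pow(Add(3, 43), 2), 25014), -1)) = Mul(-37088, Pow(Add(Pow(46, 2), 25014), -1)) = Mul(-37088, Pow(Add(2116, 25014), -1)) = Mul(-37088, Pow(27130, -1)) = Mul(-37088, Rational(1, 27130)) = Rational(-18544, 13565)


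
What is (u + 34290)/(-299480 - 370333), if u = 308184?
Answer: -114158/223271 ≈ -0.51130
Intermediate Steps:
(u + 34290)/(-299480 - 370333) = (308184 + 34290)/(-299480 - 370333) = 342474/(-669813) = 342474*(-1/669813) = -114158/223271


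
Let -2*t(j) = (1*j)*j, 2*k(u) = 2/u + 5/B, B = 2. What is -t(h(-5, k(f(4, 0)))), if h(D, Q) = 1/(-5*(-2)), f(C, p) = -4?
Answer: 1/200 ≈ 0.0050000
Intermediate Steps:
k(u) = 5/4 + 1/u (k(u) = (2/u + 5/2)/2 = (5/2 + 2/u)/2 = 5/4 + 1/u)
h(D, Q) = 1/10
t(j) = -j**2/2 (t(j) = -1*j*j/2 = -j*j/2 = -j**2/2)
-t(h(-5, k(f(4, 0)))) = -(-1)*(1/10)**2/2 = -(-1)/(2*100) = -1*(-1/200) = 1/200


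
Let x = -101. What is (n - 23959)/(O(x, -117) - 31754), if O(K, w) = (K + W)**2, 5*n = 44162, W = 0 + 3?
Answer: 75633/110750 ≈ 0.68292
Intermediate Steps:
W = 3
n = 44162/5 (n = (1/5)*44162 = 44162/5 ≈ 8832.4)
O(K, w) = (3 + K)**2 (O(K, w) = (K + 3)**2 = (3 + K)**2)
(n - 23959)/(O(x, -117) - 31754) = (44162/5 - 23959)/((3 - 101)**2 - 31754) = -75633/(5*((-98)**2 - 31754)) = -75633/(5*(9604 - 31754)) = -75633/5/(-22150) = -75633/5*(-1/22150) = 75633/110750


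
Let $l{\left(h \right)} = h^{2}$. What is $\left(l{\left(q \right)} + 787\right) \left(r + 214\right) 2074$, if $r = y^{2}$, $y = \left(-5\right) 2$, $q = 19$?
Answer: $747618928$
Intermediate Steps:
$y = -10$
$r = 100$ ($r = \left(-10\right)^{2} = 100$)
$\left(l{\left(q \right)} + 787\right) \left(r + 214\right) 2074 = \left(19^{2} + 787\right) \left(100 + 214\right) 2074 = \left(361 + 787\right) 314 \cdot 2074 = 1148 \cdot 314 \cdot 2074 = 360472 \cdot 2074 = 747618928$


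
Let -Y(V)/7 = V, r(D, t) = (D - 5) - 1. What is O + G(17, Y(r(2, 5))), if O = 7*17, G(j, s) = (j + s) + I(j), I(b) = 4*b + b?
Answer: 249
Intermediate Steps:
r(D, t) = -6 + D (r(D, t) = (-5 + D) - 1 = -6 + D)
Y(V) = -7*V
I(b) = 5*b
G(j, s) = s + 6*j (G(j, s) = (j + s) + 5*j = s + 6*j)
O = 119
O + G(17, Y(r(2, 5))) = 119 + (-7*(-6 + 2) + 6*17) = 119 + (-7*(-4) + 102) = 119 + (28 + 102) = 119 + 130 = 249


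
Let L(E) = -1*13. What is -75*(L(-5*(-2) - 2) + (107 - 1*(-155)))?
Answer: -18675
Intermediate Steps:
L(E) = -13
-75*(L(-5*(-2) - 2) + (107 - 1*(-155))) = -75*(-13 + (107 - 1*(-155))) = -75*(-13 + (107 + 155)) = -75*(-13 + 262) = -75*249 = -1*18675 = -18675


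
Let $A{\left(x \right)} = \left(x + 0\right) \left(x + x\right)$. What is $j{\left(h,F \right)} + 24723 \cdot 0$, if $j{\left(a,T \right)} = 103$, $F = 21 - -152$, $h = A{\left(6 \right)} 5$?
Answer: $103$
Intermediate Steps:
$A{\left(x \right)} = 2 x^{2}$ ($A{\left(x \right)} = x 2 x = 2 x^{2}$)
$h = 360$ ($h = 2 \cdot 6^{2} \cdot 5 = 2 \cdot 36 \cdot 5 = 72 \cdot 5 = 360$)
$F = 173$ ($F = 21 + 152 = 173$)
$j{\left(h,F \right)} + 24723 \cdot 0 = 103 + 24723 \cdot 0 = 103 + 0 = 103$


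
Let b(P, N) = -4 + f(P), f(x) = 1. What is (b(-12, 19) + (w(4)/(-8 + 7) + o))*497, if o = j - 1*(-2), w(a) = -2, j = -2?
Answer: -497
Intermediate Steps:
b(P, N) = -3 (b(P, N) = -4 + 1 = -3)
o = 0 (o = -2 - 1*(-2) = -2 + 2 = 0)
(b(-12, 19) + (w(4)/(-8 + 7) + o))*497 = (-3 + (-2/(-8 + 7) + 0))*497 = (-3 + (-2/(-1) + 0))*497 = (-3 + (-1*(-2) + 0))*497 = (-3 + (2 + 0))*497 = (-3 + 2)*497 = -1*497 = -497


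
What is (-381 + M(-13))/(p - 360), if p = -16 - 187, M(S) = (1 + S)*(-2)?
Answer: 357/563 ≈ 0.63410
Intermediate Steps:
M(S) = -2 - 2*S
p = -203
(-381 + M(-13))/(p - 360) = (-381 + (-2 - 2*(-13)))/(-203 - 360) = (-381 + (-2 + 26))/(-563) = (-381 + 24)*(-1/563) = -357*(-1/563) = 357/563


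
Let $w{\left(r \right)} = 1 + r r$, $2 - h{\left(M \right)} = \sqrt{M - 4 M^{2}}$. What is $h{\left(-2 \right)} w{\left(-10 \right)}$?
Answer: $202 - 303 i \sqrt{2} \approx 202.0 - 428.51 i$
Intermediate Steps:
$h{\left(M \right)} = 2 - \sqrt{M - 4 M^{2}}$
$w{\left(r \right)} = 1 + r^{2}$
$h{\left(-2 \right)} w{\left(-10 \right)} = \left(2 - \sqrt{\left(-1\right) \left(-2\right) \left(-1 + 4 \left(-2\right)\right)}\right) \left(1 + \left(-10\right)^{2}\right) = \left(2 - \sqrt{\left(-1\right) \left(-2\right) \left(-1 - 8\right)}\right) \left(1 + 100\right) = \left(2 - \sqrt{\left(-1\right) \left(-2\right) \left(-9\right)}\right) 101 = \left(2 - \sqrt{-18}\right) 101 = \left(2 - 3 i \sqrt{2}\right) 101 = 202 - 303 i \sqrt{2}$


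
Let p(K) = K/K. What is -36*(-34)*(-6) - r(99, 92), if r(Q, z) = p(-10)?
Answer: -7345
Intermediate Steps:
p(K) = 1
r(Q, z) = 1
-36*(-34)*(-6) - r(99, 92) = -36*(-34)*(-6) - 1*1 = 1224*(-6) - 1 = -7344 - 1 = -7345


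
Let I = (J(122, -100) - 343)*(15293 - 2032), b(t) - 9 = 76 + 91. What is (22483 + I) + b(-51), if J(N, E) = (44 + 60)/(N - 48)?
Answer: -166767396/37 ≈ -4.5072e+6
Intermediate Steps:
J(N, E) = 104/(-48 + N)
b(t) = 176 (b(t) = 9 + (76 + 91) = 9 + 167 = 176)
I = -167605779/37 (I = (104/(-48 + 122) - 343)*(15293 - 2032) = (104/74 - 343)*13261 = (104*(1/74) - 343)*13261 = (52/37 - 343)*13261 = -12639/37*13261 = -167605779/37 ≈ -4.5299e+6)
(22483 + I) + b(-51) = (22483 - 167605779/37) + 176 = -166773908/37 + 176 = -166767396/37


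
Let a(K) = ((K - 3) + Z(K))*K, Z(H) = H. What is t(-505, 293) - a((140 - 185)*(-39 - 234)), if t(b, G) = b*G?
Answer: -301953560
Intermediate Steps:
t(b, G) = G*b
a(K) = K*(-3 + 2*K) (a(K) = ((K - 3) + K)*K = ((-3 + K) + K)*K = (-3 + 2*K)*K = K*(-3 + 2*K))
t(-505, 293) - a((140 - 185)*(-39 - 234)) = 293*(-505) - (140 - 185)*(-39 - 234)*(-3 + 2*((140 - 185)*(-39 - 234))) = -147965 - (-45*(-273))*(-3 + 2*(-45*(-273))) = -147965 - 12285*(-3 + 2*12285) = -147965 - 12285*(-3 + 24570) = -147965 - 12285*24567 = -147965 - 1*301805595 = -147965 - 301805595 = -301953560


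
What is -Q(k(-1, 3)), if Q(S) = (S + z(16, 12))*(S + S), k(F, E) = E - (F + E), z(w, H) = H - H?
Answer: -2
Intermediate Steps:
z(w, H) = 0
k(F, E) = -F (k(F, E) = E - (E + F) = E + (-E - F) = -F)
Q(S) = 2*S² (Q(S) = (S + 0)*(S + S) = S*(2*S) = 2*S²)
-Q(k(-1, 3)) = -2*(-1*(-1))² = -2*1² = -2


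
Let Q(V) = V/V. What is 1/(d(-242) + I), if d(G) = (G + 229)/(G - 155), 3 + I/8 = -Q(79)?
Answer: -397/12691 ≈ -0.031282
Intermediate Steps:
Q(V) = 1
I = -32 (I = -24 + 8*(-1*1) = -24 + 8*(-1) = -24 - 8 = -32)
d(G) = (229 + G)/(-155 + G)
1/(d(-242) + I) = 1/((229 - 242)/(-155 - 242) - 32) = 1/(-13/(-397) - 32) = 1/(-1/397*(-13) - 32) = 1/(13/397 - 32) = 1/(-12691/397) = -397/12691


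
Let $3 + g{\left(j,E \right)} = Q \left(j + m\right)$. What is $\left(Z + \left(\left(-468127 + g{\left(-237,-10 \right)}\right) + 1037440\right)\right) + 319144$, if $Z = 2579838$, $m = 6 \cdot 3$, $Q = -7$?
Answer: $3469825$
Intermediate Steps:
$m = 18$
$g{\left(j,E \right)} = -129 - 7 j$ ($g{\left(j,E \right)} = -3 - 7 \left(j + 18\right) = -3 - 7 \left(18 + j\right) = -3 - \left(126 + 7 j\right) = -129 - 7 j$)
$\left(Z + \left(\left(-468127 + g{\left(-237,-10 \right)}\right) + 1037440\right)\right) + 319144 = \left(2579838 + \left(\left(-468127 - -1530\right) + 1037440\right)\right) + 319144 = \left(2579838 + \left(\left(-468127 + \left(-129 + 1659\right)\right) + 1037440\right)\right) + 319144 = \left(2579838 + \left(\left(-468127 + 1530\right) + 1037440\right)\right) + 319144 = \left(2579838 + \left(-466597 + 1037440\right)\right) + 319144 = \left(2579838 + 570843\right) + 319144 = 3150681 + 319144 = 3469825$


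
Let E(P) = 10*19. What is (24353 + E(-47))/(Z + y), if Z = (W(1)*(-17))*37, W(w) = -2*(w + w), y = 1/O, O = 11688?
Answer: 286858584/29407009 ≈ 9.7548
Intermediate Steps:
y = 1/11688 ≈ 8.5558e-5
W(w) = -4*w
E(P) = 190
Z = 2516 (Z = (-4*1*(-17))*37 = -4*(-17)*37 = 68*37 = 2516)
(24353 + E(-47))/(Z + y) = (24353 + 190)/(2516 + 1/11688) = 24543/(29407009/11688) = 24543*(11688/29407009) = 286858584/29407009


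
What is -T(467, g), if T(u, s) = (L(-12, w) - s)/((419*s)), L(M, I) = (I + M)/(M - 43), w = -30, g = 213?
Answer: 3891/1636195 ≈ 0.0023781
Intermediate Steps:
L(M, I) = (I + M)/(-43 + M)
T(u, s) = (42/55 - s)/(419*s) (T(u, s) = ((-30 - 12)/(-43 - 12) - s)/((419*s)) = (-42/(-55) - s)*(1/(419*s)) = (-1/55*(-42) - s)*(1/(419*s)) = (42/55 - s)*(1/(419*s)) = (42/55 - s)/(419*s))
-T(467, g) = -(42 - 55*213)/(23045*213) = -(42 - 11715)/(23045*213) = -(-11673)/(23045*213) = -1*(-3891/1636195) = 3891/1636195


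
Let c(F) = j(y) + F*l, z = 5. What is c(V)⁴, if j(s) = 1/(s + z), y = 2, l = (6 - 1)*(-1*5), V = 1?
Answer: 916636176/2401 ≈ 3.8177e+5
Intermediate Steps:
l = -25 (l = 5*(-5) = -25)
j(s) = 1/(5 + s) (j(s) = 1/(s + 5) = 1/(5 + s))
c(F) = ⅐ - 25*F (c(F) = 1/(5 + 2) + F*(-25) = 1/7 - 25*F = ⅐ - 25*F)
c(V)⁴ = (⅐ - 25*1)⁴ = (⅐ - 25)⁴ = (-174/7)⁴ = 916636176/2401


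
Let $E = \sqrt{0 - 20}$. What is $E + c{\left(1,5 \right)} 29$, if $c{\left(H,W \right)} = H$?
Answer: $29 + 2 i \sqrt{5} \approx 29.0 + 4.4721 i$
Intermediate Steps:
$E = 2 i \sqrt{5}$ ($E = \sqrt{-20} = 2 i \sqrt{5} \approx 4.4721 i$)
$E + c{\left(1,5 \right)} 29 = 2 i \sqrt{5} + 1 \cdot 29 = 2 i \sqrt{5} + 29 = 29 + 2 i \sqrt{5}$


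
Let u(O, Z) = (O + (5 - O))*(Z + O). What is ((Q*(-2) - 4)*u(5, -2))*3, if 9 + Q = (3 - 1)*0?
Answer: 630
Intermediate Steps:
Q = -9 (Q = -9 + (3 - 1)*0 = -9 + 2*0 = -9 + 0 = -9)
u(O, Z) = 5*O + 5*Z (u(O, Z) = 5*(O + Z) = 5*O + 5*Z)
((Q*(-2) - 4)*u(5, -2))*3 = ((-9*(-2) - 4)*(5*5 + 5*(-2)))*3 = ((18 - 4)*(25 - 10))*3 = (14*15)*3 = 210*3 = 630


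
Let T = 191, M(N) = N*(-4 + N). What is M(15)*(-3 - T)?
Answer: -32010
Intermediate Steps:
M(15)*(-3 - T) = (15*(-4 + 15))*(-3 - 1*191) = (15*11)*(-3 - 191) = 165*(-194) = -32010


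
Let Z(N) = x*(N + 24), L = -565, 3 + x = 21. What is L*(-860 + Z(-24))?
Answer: 485900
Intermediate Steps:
x = 18 (x = -3 + 21 = 18)
Z(N) = 432 + 18*N (Z(N) = 18*(N + 24) = 18*(24 + N) = 432 + 18*N)
L*(-860 + Z(-24)) = -565*(-860 + (432 + 18*(-24))) = -565*(-860 + (432 - 432)) = -565*(-860 + 0) = -565*(-860) = 485900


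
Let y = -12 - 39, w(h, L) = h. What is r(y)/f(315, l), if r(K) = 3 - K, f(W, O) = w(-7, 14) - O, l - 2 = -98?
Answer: 54/89 ≈ 0.60674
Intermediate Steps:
l = -96 (l = 2 - 98 = -96)
f(W, O) = -7 - O
y = -51
r(y)/f(315, l) = (3 - 1*(-51))/(-7 - 1*(-96)) = (3 + 51)/(-7 + 96) = 54/89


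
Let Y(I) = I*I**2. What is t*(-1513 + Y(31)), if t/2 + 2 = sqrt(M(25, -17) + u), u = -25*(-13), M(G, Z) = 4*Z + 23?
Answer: -113112 + 113112*sqrt(70) ≈ 8.3325e+5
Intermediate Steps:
M(G, Z) = 23 + 4*Z
u = 325
Y(I) = I**3
t = -4 + 4*sqrt(70) (t = -4 + 2*sqrt((23 + 4*(-17)) + 325) = -4 + 2*sqrt((23 - 68) + 325) = -4 + 2*sqrt(-45 + 325) = -4 + 2*sqrt(280) = -4 + 2*(2*sqrt(70)) = -4 + 4*sqrt(70) ≈ 29.466)
t*(-1513 + Y(31)) = (-4 + 4*sqrt(70))*(-1513 + 31**3) = (-4 + 4*sqrt(70))*(-1513 + 29791) = (-4 + 4*sqrt(70))*28278 = -113112 + 113112*sqrt(70)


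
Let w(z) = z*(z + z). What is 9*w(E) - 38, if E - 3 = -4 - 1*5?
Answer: 610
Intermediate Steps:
E = -6 (E = 3 + (-4 - 1*5) = 3 + (-4 - 5) = 3 - 9 = -6)
w(z) = 2*z² (w(z) = z*(2*z) = 2*z²)
9*w(E) - 38 = 9*(2*(-6)²) - 38 = 9*(2*36) - 38 = 9*72 - 38 = 648 - 38 = 610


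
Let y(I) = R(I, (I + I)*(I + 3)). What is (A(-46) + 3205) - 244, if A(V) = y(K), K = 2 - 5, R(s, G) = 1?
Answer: 2962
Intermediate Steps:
K = -3
y(I) = 1
A(V) = 1
(A(-46) + 3205) - 244 = (1 + 3205) - 244 = 3206 - 244 = 2962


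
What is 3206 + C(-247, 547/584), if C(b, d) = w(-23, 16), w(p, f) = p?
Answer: 3183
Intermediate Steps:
C(b, d) = -23
3206 + C(-247, 547/584) = 3206 - 23 = 3183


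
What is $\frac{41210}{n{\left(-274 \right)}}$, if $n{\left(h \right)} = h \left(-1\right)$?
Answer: $\frac{20605}{137} \approx 150.4$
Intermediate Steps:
$n{\left(h \right)} = - h$
$\frac{41210}{n{\left(-274 \right)}} = \frac{41210}{\left(-1\right) \left(-274\right)} = \frac{41210}{274} = 41210 \cdot \frac{1}{274} = \frac{20605}{137}$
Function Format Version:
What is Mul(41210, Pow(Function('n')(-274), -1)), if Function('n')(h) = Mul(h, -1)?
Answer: Rational(20605, 137) ≈ 150.40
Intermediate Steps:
Function('n')(h) = Mul(-1, h)
Mul(41210, Pow(Function('n')(-274), -1)) = Mul(41210, Pow(Mul(-1, -274), -1)) = Mul(41210, Pow(274, -1)) = Mul(41210, Rational(1, 274)) = Rational(20605, 137)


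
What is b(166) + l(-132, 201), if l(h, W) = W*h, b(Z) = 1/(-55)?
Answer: -1459261/55 ≈ -26532.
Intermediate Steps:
b(Z) = -1/55
b(166) + l(-132, 201) = -1/55 + 201*(-132) = -1/55 - 26532 = -1459261/55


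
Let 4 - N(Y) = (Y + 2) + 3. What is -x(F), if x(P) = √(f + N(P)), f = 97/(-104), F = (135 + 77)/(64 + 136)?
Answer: -I*√202306/260 ≈ -1.7299*I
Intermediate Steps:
F = 53/50 (F = 212/200 = 212*(1/200) = 53/50 ≈ 1.0600)
N(Y) = -1 - Y (N(Y) = 4 - ((Y + 2) + 3) = 4 - ((2 + Y) + 3) = 4 - (5 + Y) = 4 + (-5 - Y) = -1 - Y)
f = -97/104 (f = 97*(-1/104) = -97/104 ≈ -0.93269)
x(P) = √(-201/104 - P) (x(P) = √(-97/104 + (-1 - P)) = √(-201/104 - P))
-x(F) = -√(-5226 - 2704*53/50)/52 = -√(-5226 - 71656/25)/52 = -√(-202306/25)/52 = -I*√202306/5/52 = -I*√202306/260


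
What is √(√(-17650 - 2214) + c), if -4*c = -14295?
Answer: √(14295 + 8*I*√4966)/2 ≈ 59.792 + 1.1786*I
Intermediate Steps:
c = 14295/4 (c = -¼*(-14295) = 14295/4 ≈ 3573.8)
√(√(-17650 - 2214) + c) = √(√(-17650 - 2214) + 14295/4) = √(√(-19864) + 14295/4) = √(2*I*√4966 + 14295/4) = √(14295/4 + 2*I*√4966)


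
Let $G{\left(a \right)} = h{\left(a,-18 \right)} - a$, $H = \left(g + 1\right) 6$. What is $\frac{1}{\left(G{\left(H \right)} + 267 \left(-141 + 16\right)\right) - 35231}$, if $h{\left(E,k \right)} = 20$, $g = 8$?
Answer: $- \frac{1}{68640} \approx -1.4569 \cdot 10^{-5}$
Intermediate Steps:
$H = 54$ ($H = \left(8 + 1\right) 6 = 9 \cdot 6 = 54$)
$G{\left(a \right)} = 20 - a$
$\frac{1}{\left(G{\left(H \right)} + 267 \left(-141 + 16\right)\right) - 35231} = \frac{1}{\left(\left(20 - 54\right) + 267 \left(-141 + 16\right)\right) - 35231} = \frac{1}{\left(\left(20 - 54\right) + 267 \left(-125\right)\right) - 35231} = \frac{1}{\left(-34 - 33375\right) - 35231} = \frac{1}{-33409 - 35231} = \frac{1}{-68640} = - \frac{1}{68640}$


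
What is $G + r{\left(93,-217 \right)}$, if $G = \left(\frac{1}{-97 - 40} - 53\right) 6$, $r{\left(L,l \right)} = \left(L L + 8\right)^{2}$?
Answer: $\frac{10267236341}{137} \approx 7.4943 \cdot 10^{7}$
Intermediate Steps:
$r{\left(L,l \right)} = \left(8 + L^{2}\right)^{2}$ ($r{\left(L,l \right)} = \left(L^{2} + 8\right)^{2} = \left(8 + L^{2}\right)^{2}$)
$G = - \frac{43572}{137}$ ($G = \left(\frac{1}{-137} - 53\right) 6 = \left(- \frac{1}{137} - 53\right) 6 = \left(- \frac{7262}{137}\right) 6 = - \frac{43572}{137} \approx -318.04$)
$G + r{\left(93,-217 \right)} = - \frac{43572}{137} + \left(8 + 93^{2}\right)^{2} = - \frac{43572}{137} + \left(8 + 8649\right)^{2} = - \frac{43572}{137} + 8657^{2} = - \frac{43572}{137} + 74943649 = \frac{10267236341}{137}$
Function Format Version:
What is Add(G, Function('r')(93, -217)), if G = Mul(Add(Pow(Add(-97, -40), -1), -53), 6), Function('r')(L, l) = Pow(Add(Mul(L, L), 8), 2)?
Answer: Rational(10267236341, 137) ≈ 7.4943e+7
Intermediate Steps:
Function('r')(L, l) = Pow(Add(8, Pow(L, 2)), 2) (Function('r')(L, l) = Pow(Add(Pow(L, 2), 8), 2) = Pow(Add(8, Pow(L, 2)), 2))
G = Rational(-43572, 137) (G = Mul(Add(Pow(-137, -1), -53), 6) = Mul(Add(Rational(-1, 137), -53), 6) = Mul(Rational(-7262, 137), 6) = Rational(-43572, 137) ≈ -318.04)
Add(G, Function('r')(93, -217)) = Add(Rational(-43572, 137), Pow(Add(8, Pow(93, 2)), 2)) = Add(Rational(-43572, 137), Pow(Add(8, 8649), 2)) = Add(Rational(-43572, 137), Pow(8657, 2)) = Add(Rational(-43572, 137), 74943649) = Rational(10267236341, 137)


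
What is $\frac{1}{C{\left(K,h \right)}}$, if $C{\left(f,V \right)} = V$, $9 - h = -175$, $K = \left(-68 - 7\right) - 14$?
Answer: $\frac{1}{184} \approx 0.0054348$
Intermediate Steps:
$K = -89$ ($K = -75 - 14 = -89$)
$h = 184$ ($h = 9 - -175 = 9 + 175 = 184$)
$\frac{1}{C{\left(K,h \right)}} = \frac{1}{184}$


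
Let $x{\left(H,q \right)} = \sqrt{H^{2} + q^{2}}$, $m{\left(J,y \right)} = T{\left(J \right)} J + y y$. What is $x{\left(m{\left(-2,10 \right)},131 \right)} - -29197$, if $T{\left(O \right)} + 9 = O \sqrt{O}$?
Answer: $29197 + \sqrt{31053 + 944 i \sqrt{2}} \approx 29373.0 + 3.7871 i$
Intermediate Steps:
$T{\left(O \right)} = -9 + O^{\frac{3}{2}}$ ($T{\left(O \right)} = -9 + O \sqrt{O} = -9 + O^{\frac{3}{2}}$)
$m{\left(J,y \right)} = y^{2} + J \left(-9 + J^{\frac{3}{2}}\right)$ ($m{\left(J,y \right)} = \left(-9 + J^{\frac{3}{2}}\right) J + y y = J \left(-9 + J^{\frac{3}{2}}\right) + y^{2} = y^{2} + J \left(-9 + J^{\frac{3}{2}}\right)$)
$x{\left(m{\left(-2,10 \right)},131 \right)} - -29197 = \sqrt{\left(10^{2} - 2 \left(-9 + \left(-2\right)^{\frac{3}{2}}\right)\right)^{2} + 131^{2}} - -29197 = \sqrt{\left(100 - 2 \left(-9 - 2 i \sqrt{2}\right)\right)^{2} + 17161} + 29197 = \sqrt{\left(100 + \left(18 + 4 i \sqrt{2}\right)\right)^{2} + 17161} + 29197 = \sqrt{\left(118 + 4 i \sqrt{2}\right)^{2} + 17161} + 29197 = \sqrt{17161 + \left(118 + 4 i \sqrt{2}\right)^{2}} + 29197 = 29197 + \sqrt{17161 + \left(118 + 4 i \sqrt{2}\right)^{2}}$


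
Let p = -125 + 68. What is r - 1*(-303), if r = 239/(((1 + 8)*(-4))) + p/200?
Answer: 532937/1800 ≈ 296.08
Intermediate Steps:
p = -57
r = -12463/1800 (r = 239/(((1 + 8)*(-4))) - 57/200 = 239/((9*(-4))) - 57*1/200 = 239/(-36) - 57/200 = 239*(-1/36) - 57/200 = -239/36 - 57/200 = -12463/1800 ≈ -6.9239)
r - 1*(-303) = -12463/1800 - 1*(-303) = -12463/1800 + 303 = 532937/1800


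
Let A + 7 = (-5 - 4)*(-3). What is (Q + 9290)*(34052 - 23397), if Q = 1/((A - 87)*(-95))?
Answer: 126007843481/1273 ≈ 9.8985e+7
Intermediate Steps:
A = 20 (A = -7 + (-5 - 4)*(-3) = -7 - 9*(-3) = -7 + 27 = 20)
Q = 1/6365 (Q = 1/((20 - 87)*(-95)) = 1/(-67*(-95)) = 1/6365 ≈ 0.00015711)
(Q + 9290)*(34052 - 23397) = (1/6365 + 9290)*(34052 - 23397) = (59130851/6365)*10655 = 126007843481/1273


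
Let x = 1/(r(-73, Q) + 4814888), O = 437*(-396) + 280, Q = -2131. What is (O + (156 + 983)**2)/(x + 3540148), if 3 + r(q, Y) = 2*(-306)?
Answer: 5413885887877/17043238932405 ≈ 0.31766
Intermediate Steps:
r(q, Y) = -615 (r(q, Y) = -3 + 2*(-306) = -3 - 612 = -615)
O = -172772 (O = -173052 + 280 = -172772)
x = 1/4814273 (x = 1/(-615 + 4814888) = 1/4814273 ≈ 2.0772e-7)
(O + (156 + 983)**2)/(x + 3540148) = (-172772 + (156 + 983)**2)/(1/4814273 + 3540148) = (-172772 + 1139**2)/(17043238932405/4814273) = (-172772 + 1297321)*(4814273/17043238932405) = 1124549*(4814273/17043238932405) = 5413885887877/17043238932405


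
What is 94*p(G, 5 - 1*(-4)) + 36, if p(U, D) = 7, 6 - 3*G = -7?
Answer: 694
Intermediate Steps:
G = 13/3 (G = 2 - 1/3*(-7) = 2 + 7/3 = 13/3 ≈ 4.3333)
94*p(G, 5 - 1*(-4)) + 36 = 94*7 + 36 = 658 + 36 = 694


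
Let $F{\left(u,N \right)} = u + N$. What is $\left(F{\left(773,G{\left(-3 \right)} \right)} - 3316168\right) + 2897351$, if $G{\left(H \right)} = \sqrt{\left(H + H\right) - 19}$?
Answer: $-418044 + 5 i \approx -4.1804 \cdot 10^{5} + 5.0 i$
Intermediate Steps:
$G{\left(H \right)} = \sqrt{-19 + 2 H}$ ($G{\left(H \right)} = \sqrt{2 H - 19} = \sqrt{-19 + 2 H}$)
$F{\left(u,N \right)} = N + u$
$\left(F{\left(773,G{\left(-3 \right)} \right)} - 3316168\right) + 2897351 = \left(\left(\sqrt{-19 + 2 \left(-3\right)} + 773\right) - 3316168\right) + 2897351 = \left(\left(\sqrt{-19 - 6} + 773\right) - 3316168\right) + 2897351 = \left(\left(\sqrt{-25} + 773\right) - 3316168\right) + 2897351 = \left(\left(5 i + 773\right) - 3316168\right) + 2897351 = \left(\left(773 + 5 i\right) - 3316168\right) + 2897351 = \left(-3315395 + 5 i\right) + 2897351 = -418044 + 5 i$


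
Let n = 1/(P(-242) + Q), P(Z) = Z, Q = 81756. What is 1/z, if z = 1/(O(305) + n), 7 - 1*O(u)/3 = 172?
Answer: -40349429/81514 ≈ -495.00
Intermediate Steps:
O(u) = -495 (O(u) = 21 - 3*172 = 21 - 516 = -495)
n = 1/81514 (n = 1/(-242 + 81756) = 1/81514 ≈ 1.2268e-5)
z = -81514/40349429 (z = 1/(-495 + 1/81514) = 1/(-40349429/81514) = -81514/40349429 ≈ -0.0020202)
1/z = 1/(-81514/40349429) = -40349429/81514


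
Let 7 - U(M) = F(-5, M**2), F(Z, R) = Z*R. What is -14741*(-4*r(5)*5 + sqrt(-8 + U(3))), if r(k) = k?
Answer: 1474100 - 29482*sqrt(11) ≈ 1.3763e+6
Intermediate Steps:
F(Z, R) = R*Z
U(M) = 7 + 5*M**2 (U(M) = 7 - M**2*(-5) = 7 - (-5)*M**2 = 7 + 5*M**2)
-14741*(-4*r(5)*5 + sqrt(-8 + U(3))) = -14741*(-4*5*5 + sqrt(-8 + (7 + 5*3**2))) = -14741*(-20*5 + sqrt(-8 + (7 + 5*9))) = -14741*(-100 + sqrt(-8 + (7 + 45))) = -14741*(-100 + sqrt(-8 + 52)) = -14741*(-100 + sqrt(44)) = -14741*(-100 + 2*sqrt(11)) = 1474100 - 29482*sqrt(11)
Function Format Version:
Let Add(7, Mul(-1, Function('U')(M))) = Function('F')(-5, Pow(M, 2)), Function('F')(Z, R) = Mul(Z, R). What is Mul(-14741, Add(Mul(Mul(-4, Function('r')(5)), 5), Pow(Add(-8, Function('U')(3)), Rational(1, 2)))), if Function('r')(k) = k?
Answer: Add(1474100, Mul(-29482, Pow(11, Rational(1, 2)))) ≈ 1.3763e+6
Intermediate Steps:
Function('F')(Z, R) = Mul(R, Z)
Function('U')(M) = Add(7, Mul(5, Pow(M, 2))) (Function('U')(M) = Add(7, Mul(-1, Mul(Pow(M, 2), -5))) = Add(7, Mul(-1, Mul(-5, Pow(M, 2)))) = Add(7, Mul(5, Pow(M, 2))))
Mul(-14741, Add(Mul(Mul(-4, Function('r')(5)), 5), Pow(Add(-8, Function('U')(3)), Rational(1, 2)))) = Mul(-14741, Add(Mul(Mul(-4, 5), 5), Pow(Add(-8, Add(7, Mul(5, Pow(3, 2)))), Rational(1, 2)))) = Mul(-14741, Add(Mul(-20, 5), Pow(Add(-8, Add(7, Mul(5, 9))), Rational(1, 2)))) = Mul(-14741, Add(-100, Pow(Add(-8, Add(7, 45)), Rational(1, 2)))) = Mul(-14741, Add(-100, Pow(Add(-8, 52), Rational(1, 2)))) = Mul(-14741, Add(-100, Pow(44, Rational(1, 2)))) = Mul(-14741, Add(-100, Mul(2, Pow(11, Rational(1, 2))))) = Add(1474100, Mul(-29482, Pow(11, Rational(1, 2))))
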